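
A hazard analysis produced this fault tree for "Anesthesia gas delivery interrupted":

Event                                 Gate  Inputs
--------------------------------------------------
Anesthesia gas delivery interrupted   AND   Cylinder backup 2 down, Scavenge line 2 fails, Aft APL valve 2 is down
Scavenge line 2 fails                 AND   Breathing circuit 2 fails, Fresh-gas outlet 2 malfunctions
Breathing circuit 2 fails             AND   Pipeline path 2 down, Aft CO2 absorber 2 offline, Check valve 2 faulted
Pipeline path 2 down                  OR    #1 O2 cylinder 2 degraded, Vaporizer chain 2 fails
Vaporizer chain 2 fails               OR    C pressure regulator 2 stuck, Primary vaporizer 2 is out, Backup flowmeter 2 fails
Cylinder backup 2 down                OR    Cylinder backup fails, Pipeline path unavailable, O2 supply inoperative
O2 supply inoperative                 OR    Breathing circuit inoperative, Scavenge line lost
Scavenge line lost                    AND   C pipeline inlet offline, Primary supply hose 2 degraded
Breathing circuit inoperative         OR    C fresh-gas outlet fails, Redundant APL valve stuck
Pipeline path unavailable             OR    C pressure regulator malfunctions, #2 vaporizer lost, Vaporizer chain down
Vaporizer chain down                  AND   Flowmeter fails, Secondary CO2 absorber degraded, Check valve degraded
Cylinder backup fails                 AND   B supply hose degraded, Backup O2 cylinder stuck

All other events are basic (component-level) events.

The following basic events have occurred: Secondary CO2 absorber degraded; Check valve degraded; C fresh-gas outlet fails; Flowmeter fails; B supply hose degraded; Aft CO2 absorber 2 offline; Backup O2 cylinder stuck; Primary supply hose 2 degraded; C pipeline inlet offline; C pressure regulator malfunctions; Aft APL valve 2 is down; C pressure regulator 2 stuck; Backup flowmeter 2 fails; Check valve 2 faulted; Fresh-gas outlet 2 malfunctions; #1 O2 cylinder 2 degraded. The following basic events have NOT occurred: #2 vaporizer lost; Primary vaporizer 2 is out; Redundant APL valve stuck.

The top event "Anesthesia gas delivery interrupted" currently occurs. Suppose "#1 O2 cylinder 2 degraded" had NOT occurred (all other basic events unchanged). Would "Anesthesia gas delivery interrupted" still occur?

Counterfactual: set "#1 O2 cylinder 2 degraded" to not occurred.
Cylinder backup fails [AND]: B supply hose degraded=occurs, Backup O2 cylinder stuck=occurs → all inputs occur → occurs.
Vaporizer chain down [AND]: Flowmeter fails=occurs, Secondary CO2 absorber degraded=occurs, Check valve degraded=occurs → all inputs occur → occurs.
Pipeline path unavailable [OR]: C pressure regulator malfunctions=occurs, #2 vaporizer lost=not, Vaporizer chain down=occurs → at least one input occurs → occurs.
Breathing circuit inoperative [OR]: C fresh-gas outlet fails=occurs, Redundant APL valve stuck=not → at least one input occurs → occurs.
Scavenge line lost [AND]: C pipeline inlet offline=occurs, Primary supply hose 2 degraded=occurs → all inputs occur → occurs.
O2 supply inoperative [OR]: Breathing circuit inoperative=occurs, Scavenge line lost=occurs → at least one input occurs → occurs.
Cylinder backup 2 down [OR]: Cylinder backup fails=occurs, Pipeline path unavailable=occurs, O2 supply inoperative=occurs → at least one input occurs → occurs.
Vaporizer chain 2 fails [OR]: C pressure regulator 2 stuck=occurs, Primary vaporizer 2 is out=not, Backup flowmeter 2 fails=occurs → at least one input occurs → occurs.
Pipeline path 2 down [OR]: #1 O2 cylinder 2 degraded=not, Vaporizer chain 2 fails=occurs → at least one input occurs → occurs.
Breathing circuit 2 fails [AND]: Pipeline path 2 down=occurs, Aft CO2 absorber 2 offline=occurs, Check valve 2 faulted=occurs → all inputs occur → occurs.
Scavenge line 2 fails [AND]: Breathing circuit 2 fails=occurs, Fresh-gas outlet 2 malfunctions=occurs → all inputs occur → occurs.
Anesthesia gas delivery interrupted [AND]: Cylinder backup 2 down=occurs, Scavenge line 2 fails=occurs, Aft APL valve 2 is down=occurs → all inputs occur → occurs.

Yes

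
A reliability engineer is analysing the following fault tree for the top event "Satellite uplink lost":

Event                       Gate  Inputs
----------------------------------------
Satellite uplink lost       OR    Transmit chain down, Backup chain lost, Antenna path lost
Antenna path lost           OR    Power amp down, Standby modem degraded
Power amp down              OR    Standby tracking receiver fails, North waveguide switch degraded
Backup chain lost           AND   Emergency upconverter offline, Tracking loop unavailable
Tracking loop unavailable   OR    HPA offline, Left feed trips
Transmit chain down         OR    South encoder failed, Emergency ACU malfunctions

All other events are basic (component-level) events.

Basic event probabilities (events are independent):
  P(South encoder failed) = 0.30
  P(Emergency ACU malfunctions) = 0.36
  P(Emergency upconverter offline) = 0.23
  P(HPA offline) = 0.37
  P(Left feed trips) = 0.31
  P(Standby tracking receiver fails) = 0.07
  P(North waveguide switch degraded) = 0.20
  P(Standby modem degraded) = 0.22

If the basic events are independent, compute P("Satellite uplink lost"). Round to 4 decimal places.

0.7738

P(Transmit chain down) [OR] = 1 − (1−0.30) × (1−0.36) = 0.552000
P(Tracking loop unavailable) [OR] = 1 − (1−0.37) × (1−0.31) = 0.565300
P(Backup chain lost) [AND] = 0.23 × 0.565300 = 0.130019
P(Power amp down) [OR] = 1 − (1−0.07) × (1−0.20) = 0.256000
P(Antenna path lost) [OR] = 1 − (1−0.256000) × (1−0.22) = 0.419680
P(Satellite uplink lost) [OR] = 1 − (1−0.552000) × (1−0.130019) × (1−0.419680) = 0.773819
Rounded to 4 decimal places: P(Satellite uplink lost) ≈ 0.7738.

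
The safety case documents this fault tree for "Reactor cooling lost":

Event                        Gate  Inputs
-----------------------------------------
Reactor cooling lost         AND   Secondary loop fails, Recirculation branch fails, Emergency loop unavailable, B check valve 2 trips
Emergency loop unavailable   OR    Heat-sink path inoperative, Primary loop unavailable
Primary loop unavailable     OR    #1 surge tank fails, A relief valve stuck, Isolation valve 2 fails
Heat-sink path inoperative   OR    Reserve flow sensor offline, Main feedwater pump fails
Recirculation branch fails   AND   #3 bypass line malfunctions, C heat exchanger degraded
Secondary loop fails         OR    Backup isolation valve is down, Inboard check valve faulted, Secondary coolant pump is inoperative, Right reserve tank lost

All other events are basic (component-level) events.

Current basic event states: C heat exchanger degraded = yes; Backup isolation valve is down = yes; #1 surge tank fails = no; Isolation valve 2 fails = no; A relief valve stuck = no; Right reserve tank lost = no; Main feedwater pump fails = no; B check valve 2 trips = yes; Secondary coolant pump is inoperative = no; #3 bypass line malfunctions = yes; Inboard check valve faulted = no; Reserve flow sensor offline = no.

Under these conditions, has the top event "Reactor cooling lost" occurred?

No

Secondary loop fails [OR]: Backup isolation valve is down=occurs, Inboard check valve faulted=not, Secondary coolant pump is inoperative=not, Right reserve tank lost=not → at least one input occurs → occurs.
Recirculation branch fails [AND]: #3 bypass line malfunctions=occurs, C heat exchanger degraded=occurs → all inputs occur → occurs.
Heat-sink path inoperative [OR]: Reserve flow sensor offline=not, Main feedwater pump fails=not → no input occurs → does not occur.
Primary loop unavailable [OR]: #1 surge tank fails=not, A relief valve stuck=not, Isolation valve 2 fails=not → no input occurs → does not occur.
Emergency loop unavailable [OR]: Heat-sink path inoperative=not, Primary loop unavailable=not → no input occurs → does not occur.
Reactor cooling lost [AND]: Secondary loop fails=occurs, Recirculation branch fails=occurs, Emergency loop unavailable=not, B check valve 2 trips=occurs → not all inputs occur → does not occur.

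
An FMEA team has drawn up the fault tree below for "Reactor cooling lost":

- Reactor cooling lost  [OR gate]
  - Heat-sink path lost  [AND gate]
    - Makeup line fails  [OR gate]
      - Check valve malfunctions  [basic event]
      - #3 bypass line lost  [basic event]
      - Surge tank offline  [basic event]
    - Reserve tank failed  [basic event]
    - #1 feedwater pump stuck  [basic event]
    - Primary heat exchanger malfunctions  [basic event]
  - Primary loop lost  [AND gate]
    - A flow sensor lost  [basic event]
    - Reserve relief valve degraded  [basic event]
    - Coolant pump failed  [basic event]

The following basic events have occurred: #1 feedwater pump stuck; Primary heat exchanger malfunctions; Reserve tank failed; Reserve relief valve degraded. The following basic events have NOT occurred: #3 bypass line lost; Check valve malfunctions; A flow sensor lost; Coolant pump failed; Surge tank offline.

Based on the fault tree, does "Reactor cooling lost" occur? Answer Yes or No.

No

Makeup line fails [OR]: Check valve malfunctions=not, #3 bypass line lost=not, Surge tank offline=not → no input occurs → does not occur.
Heat-sink path lost [AND]: Makeup line fails=not, Reserve tank failed=occurs, #1 feedwater pump stuck=occurs, Primary heat exchanger malfunctions=occurs → not all inputs occur → does not occur.
Primary loop lost [AND]: A flow sensor lost=not, Reserve relief valve degraded=occurs, Coolant pump failed=not → not all inputs occur → does not occur.
Reactor cooling lost [OR]: Heat-sink path lost=not, Primary loop lost=not → no input occurs → does not occur.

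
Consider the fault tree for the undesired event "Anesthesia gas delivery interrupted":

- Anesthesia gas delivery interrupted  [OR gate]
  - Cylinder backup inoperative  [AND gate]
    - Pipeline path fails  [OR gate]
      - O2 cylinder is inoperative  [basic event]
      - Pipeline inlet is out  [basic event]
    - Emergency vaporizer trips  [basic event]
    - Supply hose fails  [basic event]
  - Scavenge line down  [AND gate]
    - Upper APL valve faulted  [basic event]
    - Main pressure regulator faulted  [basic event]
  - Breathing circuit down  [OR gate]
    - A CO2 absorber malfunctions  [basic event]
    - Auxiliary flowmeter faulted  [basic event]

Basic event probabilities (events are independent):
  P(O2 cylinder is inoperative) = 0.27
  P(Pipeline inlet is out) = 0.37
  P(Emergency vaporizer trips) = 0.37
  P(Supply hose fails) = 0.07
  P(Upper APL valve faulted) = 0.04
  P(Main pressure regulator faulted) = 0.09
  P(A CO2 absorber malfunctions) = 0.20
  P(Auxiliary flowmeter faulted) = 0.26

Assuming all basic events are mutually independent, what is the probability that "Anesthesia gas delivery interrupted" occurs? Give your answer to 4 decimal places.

0.4184

P(Pipeline path fails) [OR] = 1 − (1−0.27) × (1−0.37) = 0.540100
P(Cylinder backup inoperative) [AND] = 0.540100 × 0.37 × 0.07 = 0.013989
P(Scavenge line down) [AND] = 0.04 × 0.09 = 0.003600
P(Breathing circuit down) [OR] = 1 − (1−0.20) × (1−0.26) = 0.408000
P(Anesthesia gas delivery interrupted) [OR] = 1 − (1−0.013989) × (1−0.003600) × (1−0.408000) = 0.418383
Rounded to 4 decimal places: P(Anesthesia gas delivery interrupted) ≈ 0.4184.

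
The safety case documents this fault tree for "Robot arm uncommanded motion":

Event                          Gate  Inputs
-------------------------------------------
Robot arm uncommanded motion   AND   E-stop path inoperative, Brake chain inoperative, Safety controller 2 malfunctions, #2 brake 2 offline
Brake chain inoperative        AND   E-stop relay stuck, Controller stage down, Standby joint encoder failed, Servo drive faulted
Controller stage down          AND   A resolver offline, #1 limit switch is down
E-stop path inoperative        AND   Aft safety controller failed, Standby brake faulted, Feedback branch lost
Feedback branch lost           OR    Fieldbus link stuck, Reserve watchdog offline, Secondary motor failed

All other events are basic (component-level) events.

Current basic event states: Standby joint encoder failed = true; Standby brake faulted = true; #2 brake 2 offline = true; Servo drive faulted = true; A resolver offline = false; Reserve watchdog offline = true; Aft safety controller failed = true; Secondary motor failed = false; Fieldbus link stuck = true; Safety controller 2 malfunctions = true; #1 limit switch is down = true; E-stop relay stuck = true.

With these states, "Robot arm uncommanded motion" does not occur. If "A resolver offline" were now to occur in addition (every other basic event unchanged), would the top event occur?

Counterfactual: set "A resolver offline" to occurred.
Feedback branch lost [OR]: Fieldbus link stuck=occurs, Reserve watchdog offline=occurs, Secondary motor failed=not → at least one input occurs → occurs.
E-stop path inoperative [AND]: Aft safety controller failed=occurs, Standby brake faulted=occurs, Feedback branch lost=occurs → all inputs occur → occurs.
Controller stage down [AND]: A resolver offline=occurs, #1 limit switch is down=occurs → all inputs occur → occurs.
Brake chain inoperative [AND]: E-stop relay stuck=occurs, Controller stage down=occurs, Standby joint encoder failed=occurs, Servo drive faulted=occurs → all inputs occur → occurs.
Robot arm uncommanded motion [AND]: E-stop path inoperative=occurs, Brake chain inoperative=occurs, Safety controller 2 malfunctions=occurs, #2 brake 2 offline=occurs → all inputs occur → occurs.

Yes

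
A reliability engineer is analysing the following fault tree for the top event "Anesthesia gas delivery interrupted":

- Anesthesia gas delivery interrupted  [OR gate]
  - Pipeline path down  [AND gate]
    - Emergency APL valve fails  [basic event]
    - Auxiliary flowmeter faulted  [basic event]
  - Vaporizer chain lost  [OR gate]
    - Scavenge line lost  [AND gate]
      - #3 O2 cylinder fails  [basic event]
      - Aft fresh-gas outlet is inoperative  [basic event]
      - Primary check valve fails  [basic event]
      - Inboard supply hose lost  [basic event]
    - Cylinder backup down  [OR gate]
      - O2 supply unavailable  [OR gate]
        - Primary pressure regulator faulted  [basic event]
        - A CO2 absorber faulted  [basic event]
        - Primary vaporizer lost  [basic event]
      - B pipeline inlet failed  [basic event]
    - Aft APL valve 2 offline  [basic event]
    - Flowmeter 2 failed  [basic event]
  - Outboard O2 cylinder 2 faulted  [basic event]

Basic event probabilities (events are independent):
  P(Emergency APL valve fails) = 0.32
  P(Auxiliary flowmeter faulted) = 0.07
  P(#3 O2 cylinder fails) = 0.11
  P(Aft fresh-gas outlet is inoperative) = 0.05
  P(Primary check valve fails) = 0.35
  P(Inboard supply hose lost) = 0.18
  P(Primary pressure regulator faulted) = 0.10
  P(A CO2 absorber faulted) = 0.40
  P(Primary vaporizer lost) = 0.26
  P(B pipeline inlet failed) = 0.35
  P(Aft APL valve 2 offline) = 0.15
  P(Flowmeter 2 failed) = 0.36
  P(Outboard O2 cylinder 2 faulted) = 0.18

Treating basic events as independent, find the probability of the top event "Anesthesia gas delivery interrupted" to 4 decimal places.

P(Pipeline path down) [AND] = 0.32 × 0.07 = 0.022400
P(Scavenge line lost) [AND] = 0.11 × 0.05 × 0.35 × 0.18 = 0.000347
P(O2 supply unavailable) [OR] = 1 − (1−0.10) × (1−0.40) × (1−0.26) = 0.600400
P(Cylinder backup down) [OR] = 1 − (1−0.600400) × (1−0.35) = 0.740260
P(Vaporizer chain lost) [OR] = 1 − (1−0.000347) × (1−0.740260) × (1−0.15) × (1−0.36) = 0.858750
P(Anesthesia gas delivery interrupted) [OR] = 1 − (1−0.022400) × (1−0.858750) × (1−0.18) = 0.886769
Rounded to 4 decimal places: P(Anesthesia gas delivery interrupted) ≈ 0.8868.

0.8868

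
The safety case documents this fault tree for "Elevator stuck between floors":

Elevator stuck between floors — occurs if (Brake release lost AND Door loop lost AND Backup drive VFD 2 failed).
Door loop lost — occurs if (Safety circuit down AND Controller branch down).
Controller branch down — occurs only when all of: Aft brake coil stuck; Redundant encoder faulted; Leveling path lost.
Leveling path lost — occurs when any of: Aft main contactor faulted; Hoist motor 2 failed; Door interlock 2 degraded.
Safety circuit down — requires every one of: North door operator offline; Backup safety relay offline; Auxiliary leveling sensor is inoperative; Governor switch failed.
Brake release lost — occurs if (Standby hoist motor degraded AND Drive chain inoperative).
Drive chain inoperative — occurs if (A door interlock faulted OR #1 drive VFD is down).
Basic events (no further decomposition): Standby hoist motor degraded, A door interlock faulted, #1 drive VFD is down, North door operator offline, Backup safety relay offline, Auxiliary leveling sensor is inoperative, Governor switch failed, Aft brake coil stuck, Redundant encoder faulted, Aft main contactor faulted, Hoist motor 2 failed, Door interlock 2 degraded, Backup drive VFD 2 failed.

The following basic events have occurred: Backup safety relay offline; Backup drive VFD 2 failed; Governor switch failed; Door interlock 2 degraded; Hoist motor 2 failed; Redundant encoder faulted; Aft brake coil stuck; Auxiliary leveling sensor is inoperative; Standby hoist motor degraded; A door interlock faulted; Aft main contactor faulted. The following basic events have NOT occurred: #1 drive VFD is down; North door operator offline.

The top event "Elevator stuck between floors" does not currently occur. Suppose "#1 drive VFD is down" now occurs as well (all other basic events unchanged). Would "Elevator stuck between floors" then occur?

Counterfactual: set "#1 drive VFD is down" to occurred.
Drive chain inoperative [OR]: A door interlock faulted=occurs, #1 drive VFD is down=occurs → at least one input occurs → occurs.
Brake release lost [AND]: Standby hoist motor degraded=occurs, Drive chain inoperative=occurs → all inputs occur → occurs.
Safety circuit down [AND]: North door operator offline=not, Backup safety relay offline=occurs, Auxiliary leveling sensor is inoperative=occurs, Governor switch failed=occurs → not all inputs occur → does not occur.
Leveling path lost [OR]: Aft main contactor faulted=occurs, Hoist motor 2 failed=occurs, Door interlock 2 degraded=occurs → at least one input occurs → occurs.
Controller branch down [AND]: Aft brake coil stuck=occurs, Redundant encoder faulted=occurs, Leveling path lost=occurs → all inputs occur → occurs.
Door loop lost [AND]: Safety circuit down=not, Controller branch down=occurs → not all inputs occur → does not occur.
Elevator stuck between floors [AND]: Brake release lost=occurs, Door loop lost=not, Backup drive VFD 2 failed=occurs → not all inputs occur → does not occur.

No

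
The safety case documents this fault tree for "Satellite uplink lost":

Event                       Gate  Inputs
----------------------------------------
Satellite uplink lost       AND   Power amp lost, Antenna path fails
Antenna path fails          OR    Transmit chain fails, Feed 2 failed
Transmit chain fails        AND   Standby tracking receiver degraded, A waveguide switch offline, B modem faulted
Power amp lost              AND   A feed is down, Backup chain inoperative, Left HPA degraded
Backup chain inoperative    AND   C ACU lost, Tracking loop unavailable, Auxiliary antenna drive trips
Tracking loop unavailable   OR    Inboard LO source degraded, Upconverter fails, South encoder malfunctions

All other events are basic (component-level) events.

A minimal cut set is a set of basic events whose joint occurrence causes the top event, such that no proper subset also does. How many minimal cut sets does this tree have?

Tracking loop unavailable [OR]: union of children's cut sets → 3 cut set(s).
Backup chain inoperative [AND]: one cut set from each child combined → 1 × 3 × 1 = 3 cut set(s).
Power amp lost [AND]: one cut set from each child combined → 1 × 3 × 1 = 3 cut set(s).
Transmit chain fails [AND]: one cut set from each child combined → 1 × 1 × 1 = 1 cut set(s).
Antenna path fails [OR]: union of children's cut sets → 2 cut set(s).
Satellite uplink lost [AND]: one cut set from each child combined → 3 × 2 = 6 cut set(s).
Minimal cut sets: {A feed is down, A waveguide switch offline, Auxiliary antenna drive trips, B modem faulted, C ACU lost, Inboard LO source degraded, Left HPA degraded, Standby tracking receiver degraded}; {A feed is down, Auxiliary antenna drive trips, C ACU lost, Feed 2 failed, Inboard LO source degraded, Left HPA degraded}; {A feed is down, A waveguide switch offline, Auxiliary antenna drive trips, B modem faulted, C ACU lost, Left HPA degraded, Standby tracking receiver degraded, Upconverter fails}; {A feed is down, Auxiliary antenna drive trips, C ACU lost, Feed 2 failed, Left HPA degraded, Upconverter fails}; {A feed is down, A waveguide switch offline, Auxiliary antenna drive trips, B modem faulted, C ACU lost, Left HPA degraded, South encoder malfunctions, Standby tracking receiver degraded}; {A feed is down, Auxiliary antenna drive trips, C ACU lost, Feed 2 failed, Left HPA degraded, South encoder malfunctions}.

6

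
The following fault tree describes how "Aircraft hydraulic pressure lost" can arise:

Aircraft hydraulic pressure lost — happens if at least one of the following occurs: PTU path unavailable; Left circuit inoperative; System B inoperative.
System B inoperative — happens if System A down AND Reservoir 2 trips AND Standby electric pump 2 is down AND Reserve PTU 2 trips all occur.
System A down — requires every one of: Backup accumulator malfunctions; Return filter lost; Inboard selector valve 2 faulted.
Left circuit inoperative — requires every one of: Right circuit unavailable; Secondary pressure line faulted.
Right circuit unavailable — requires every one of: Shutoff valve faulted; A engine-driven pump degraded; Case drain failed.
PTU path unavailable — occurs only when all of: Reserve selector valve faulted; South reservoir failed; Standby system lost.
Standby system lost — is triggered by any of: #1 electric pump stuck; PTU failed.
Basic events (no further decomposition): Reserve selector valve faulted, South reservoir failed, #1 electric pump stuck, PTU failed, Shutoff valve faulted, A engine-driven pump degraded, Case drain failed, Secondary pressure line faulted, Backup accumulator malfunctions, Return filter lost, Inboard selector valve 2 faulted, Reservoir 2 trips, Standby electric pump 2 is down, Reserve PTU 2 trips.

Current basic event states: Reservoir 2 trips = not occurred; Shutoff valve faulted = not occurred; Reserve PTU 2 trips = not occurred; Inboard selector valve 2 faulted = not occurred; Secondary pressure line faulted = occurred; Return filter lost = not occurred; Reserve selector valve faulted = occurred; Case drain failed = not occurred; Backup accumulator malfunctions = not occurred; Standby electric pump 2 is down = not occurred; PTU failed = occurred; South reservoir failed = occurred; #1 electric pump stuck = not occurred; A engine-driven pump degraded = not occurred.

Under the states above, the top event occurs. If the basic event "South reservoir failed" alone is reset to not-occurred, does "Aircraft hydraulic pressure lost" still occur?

Counterfactual: set "South reservoir failed" to not occurred.
Standby system lost [OR]: #1 electric pump stuck=not, PTU failed=occurs → at least one input occurs → occurs.
PTU path unavailable [AND]: Reserve selector valve faulted=occurs, South reservoir failed=not, Standby system lost=occurs → not all inputs occur → does not occur.
Right circuit unavailable [AND]: Shutoff valve faulted=not, A engine-driven pump degraded=not, Case drain failed=not → not all inputs occur → does not occur.
Left circuit inoperative [AND]: Right circuit unavailable=not, Secondary pressure line faulted=occurs → not all inputs occur → does not occur.
System A down [AND]: Backup accumulator malfunctions=not, Return filter lost=not, Inboard selector valve 2 faulted=not → not all inputs occur → does not occur.
System B inoperative [AND]: System A down=not, Reservoir 2 trips=not, Standby electric pump 2 is down=not, Reserve PTU 2 trips=not → not all inputs occur → does not occur.
Aircraft hydraulic pressure lost [OR]: PTU path unavailable=not, Left circuit inoperative=not, System B inoperative=not → no input occurs → does not occur.

No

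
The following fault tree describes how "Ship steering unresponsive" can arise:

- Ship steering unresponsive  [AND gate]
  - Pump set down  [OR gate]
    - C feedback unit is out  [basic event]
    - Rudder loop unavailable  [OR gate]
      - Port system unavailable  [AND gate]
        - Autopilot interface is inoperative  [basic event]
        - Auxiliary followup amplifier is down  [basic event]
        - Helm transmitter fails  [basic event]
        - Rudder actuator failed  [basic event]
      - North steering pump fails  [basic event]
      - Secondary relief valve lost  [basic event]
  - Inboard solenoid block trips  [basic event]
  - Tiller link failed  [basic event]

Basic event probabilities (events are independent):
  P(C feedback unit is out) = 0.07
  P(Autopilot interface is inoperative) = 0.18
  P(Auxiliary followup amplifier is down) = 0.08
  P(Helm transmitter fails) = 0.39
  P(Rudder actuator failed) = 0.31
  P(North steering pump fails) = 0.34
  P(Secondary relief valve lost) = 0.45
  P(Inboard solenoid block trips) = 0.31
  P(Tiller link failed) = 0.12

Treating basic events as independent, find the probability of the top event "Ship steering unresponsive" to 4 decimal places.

0.0247

P(Port system unavailable) [AND] = 0.18 × 0.08 × 0.39 × 0.31 = 0.001741
P(Rudder loop unavailable) [OR] = 1 − (1−0.001741) × (1−0.34) × (1−0.45) = 0.637632
P(Pump set down) [OR] = 1 − (1−0.07) × (1−0.637632) = 0.662998
P(Ship steering unresponsive) [AND] = 0.662998 × 0.31 × 0.12 = 0.024664
Rounded to 4 decimal places: P(Ship steering unresponsive) ≈ 0.0247.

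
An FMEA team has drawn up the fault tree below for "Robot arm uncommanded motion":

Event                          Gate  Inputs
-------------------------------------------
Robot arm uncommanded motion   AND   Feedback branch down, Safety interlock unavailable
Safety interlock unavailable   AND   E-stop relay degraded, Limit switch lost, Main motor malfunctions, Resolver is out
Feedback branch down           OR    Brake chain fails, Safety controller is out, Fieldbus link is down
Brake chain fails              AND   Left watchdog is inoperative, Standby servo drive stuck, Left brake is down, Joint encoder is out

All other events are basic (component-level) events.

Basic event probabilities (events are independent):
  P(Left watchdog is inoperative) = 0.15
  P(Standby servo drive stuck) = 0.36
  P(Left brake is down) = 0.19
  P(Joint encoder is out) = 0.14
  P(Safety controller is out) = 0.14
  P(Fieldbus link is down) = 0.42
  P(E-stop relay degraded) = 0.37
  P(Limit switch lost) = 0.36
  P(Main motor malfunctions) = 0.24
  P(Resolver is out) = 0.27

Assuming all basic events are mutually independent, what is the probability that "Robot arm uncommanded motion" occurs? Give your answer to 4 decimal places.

0.0043

P(Brake chain fails) [AND] = 0.15 × 0.36 × 0.19 × 0.14 = 0.001436
P(Feedback branch down) [OR] = 1 − (1−0.001436) × (1−0.14) × (1−0.42) = 0.501916
P(Safety interlock unavailable) [AND] = 0.37 × 0.36 × 0.24 × 0.27 = 0.008631
P(Robot arm uncommanded motion) [AND] = 0.501916 × 0.008631 = 0.004332
Rounded to 4 decimal places: P(Robot arm uncommanded motion) ≈ 0.0043.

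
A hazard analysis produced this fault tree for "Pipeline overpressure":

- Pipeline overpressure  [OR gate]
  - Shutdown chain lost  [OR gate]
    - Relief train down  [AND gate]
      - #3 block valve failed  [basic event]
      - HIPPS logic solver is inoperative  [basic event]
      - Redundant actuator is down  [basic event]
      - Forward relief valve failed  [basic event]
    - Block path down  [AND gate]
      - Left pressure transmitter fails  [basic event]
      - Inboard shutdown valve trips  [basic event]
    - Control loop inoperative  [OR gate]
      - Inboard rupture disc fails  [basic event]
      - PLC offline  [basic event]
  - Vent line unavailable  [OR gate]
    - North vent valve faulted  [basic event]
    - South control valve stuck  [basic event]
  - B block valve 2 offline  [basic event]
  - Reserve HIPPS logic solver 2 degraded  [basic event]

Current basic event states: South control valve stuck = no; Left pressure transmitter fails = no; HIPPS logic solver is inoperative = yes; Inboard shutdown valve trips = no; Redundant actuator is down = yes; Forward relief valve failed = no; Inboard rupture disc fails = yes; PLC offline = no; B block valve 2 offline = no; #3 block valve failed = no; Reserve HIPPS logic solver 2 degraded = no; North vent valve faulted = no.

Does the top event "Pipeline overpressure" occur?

Yes

Relief train down [AND]: #3 block valve failed=not, HIPPS logic solver is inoperative=occurs, Redundant actuator is down=occurs, Forward relief valve failed=not → not all inputs occur → does not occur.
Block path down [AND]: Left pressure transmitter fails=not, Inboard shutdown valve trips=not → not all inputs occur → does not occur.
Control loop inoperative [OR]: Inboard rupture disc fails=occurs, PLC offline=not → at least one input occurs → occurs.
Shutdown chain lost [OR]: Relief train down=not, Block path down=not, Control loop inoperative=occurs → at least one input occurs → occurs.
Vent line unavailable [OR]: North vent valve faulted=not, South control valve stuck=not → no input occurs → does not occur.
Pipeline overpressure [OR]: Shutdown chain lost=occurs, Vent line unavailable=not, B block valve 2 offline=not, Reserve HIPPS logic solver 2 degraded=not → at least one input occurs → occurs.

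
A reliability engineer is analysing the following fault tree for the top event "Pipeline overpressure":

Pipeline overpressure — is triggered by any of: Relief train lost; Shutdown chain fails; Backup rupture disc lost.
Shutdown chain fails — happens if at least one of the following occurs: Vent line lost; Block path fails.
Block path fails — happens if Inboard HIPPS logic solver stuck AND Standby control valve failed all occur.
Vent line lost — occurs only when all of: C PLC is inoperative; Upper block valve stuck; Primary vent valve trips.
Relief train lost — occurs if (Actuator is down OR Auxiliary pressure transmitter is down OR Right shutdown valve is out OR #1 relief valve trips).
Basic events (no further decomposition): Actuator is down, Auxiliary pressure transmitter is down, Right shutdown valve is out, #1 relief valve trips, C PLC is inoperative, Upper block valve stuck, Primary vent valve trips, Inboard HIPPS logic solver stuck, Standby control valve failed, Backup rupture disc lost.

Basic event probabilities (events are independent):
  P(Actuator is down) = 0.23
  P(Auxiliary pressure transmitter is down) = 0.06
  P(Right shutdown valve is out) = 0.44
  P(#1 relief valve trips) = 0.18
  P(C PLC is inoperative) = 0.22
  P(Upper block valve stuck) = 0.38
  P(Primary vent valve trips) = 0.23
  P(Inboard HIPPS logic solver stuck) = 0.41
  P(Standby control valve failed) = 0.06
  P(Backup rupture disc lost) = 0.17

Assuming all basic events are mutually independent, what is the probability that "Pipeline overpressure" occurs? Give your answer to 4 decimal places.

0.7361

P(Relief train lost) [OR] = 1 − (1−0.23) × (1−0.06) × (1−0.44) × (1−0.18) = 0.667631
P(Vent line lost) [AND] = 0.22 × 0.38 × 0.23 = 0.019228
P(Block path fails) [AND] = 0.41 × 0.06 = 0.024600
P(Shutdown chain fails) [OR] = 1 − (1−0.019228) × (1−0.024600) = 0.043355
P(Pipeline overpressure) [OR] = 1 − (1−0.667631) × (1−0.043355) × (1−0.17) = 0.736094
Rounded to 4 decimal places: P(Pipeline overpressure) ≈ 0.7361.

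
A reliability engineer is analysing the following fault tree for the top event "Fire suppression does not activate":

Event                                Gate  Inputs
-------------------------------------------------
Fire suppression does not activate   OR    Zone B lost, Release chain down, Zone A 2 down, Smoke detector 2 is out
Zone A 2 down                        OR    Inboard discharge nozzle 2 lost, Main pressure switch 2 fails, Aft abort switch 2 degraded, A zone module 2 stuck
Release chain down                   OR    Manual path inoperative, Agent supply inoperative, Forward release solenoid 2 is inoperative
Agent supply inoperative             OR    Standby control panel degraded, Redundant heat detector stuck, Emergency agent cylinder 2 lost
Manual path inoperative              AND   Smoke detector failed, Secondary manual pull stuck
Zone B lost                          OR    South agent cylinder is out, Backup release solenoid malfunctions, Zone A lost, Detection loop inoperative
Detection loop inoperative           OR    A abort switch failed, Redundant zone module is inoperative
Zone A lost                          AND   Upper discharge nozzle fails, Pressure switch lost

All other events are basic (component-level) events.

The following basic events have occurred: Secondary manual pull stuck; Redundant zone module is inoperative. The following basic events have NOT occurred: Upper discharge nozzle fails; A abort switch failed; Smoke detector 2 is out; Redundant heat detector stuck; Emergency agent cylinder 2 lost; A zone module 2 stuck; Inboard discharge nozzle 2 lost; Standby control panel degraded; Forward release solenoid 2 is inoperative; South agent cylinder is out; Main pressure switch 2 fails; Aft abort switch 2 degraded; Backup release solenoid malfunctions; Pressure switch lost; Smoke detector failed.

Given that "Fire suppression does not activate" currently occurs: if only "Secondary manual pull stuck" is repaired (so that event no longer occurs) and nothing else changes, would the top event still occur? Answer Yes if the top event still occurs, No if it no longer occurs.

Counterfactual: set "Secondary manual pull stuck" to not occurred.
Zone A lost [AND]: Upper discharge nozzle fails=not, Pressure switch lost=not → not all inputs occur → does not occur.
Detection loop inoperative [OR]: A abort switch failed=not, Redundant zone module is inoperative=occurs → at least one input occurs → occurs.
Zone B lost [OR]: South agent cylinder is out=not, Backup release solenoid malfunctions=not, Zone A lost=not, Detection loop inoperative=occurs → at least one input occurs → occurs.
Manual path inoperative [AND]: Smoke detector failed=not, Secondary manual pull stuck=not → not all inputs occur → does not occur.
Agent supply inoperative [OR]: Standby control panel degraded=not, Redundant heat detector stuck=not, Emergency agent cylinder 2 lost=not → no input occurs → does not occur.
Release chain down [OR]: Manual path inoperative=not, Agent supply inoperative=not, Forward release solenoid 2 is inoperative=not → no input occurs → does not occur.
Zone A 2 down [OR]: Inboard discharge nozzle 2 lost=not, Main pressure switch 2 fails=not, Aft abort switch 2 degraded=not, A zone module 2 stuck=not → no input occurs → does not occur.
Fire suppression does not activate [OR]: Zone B lost=occurs, Release chain down=not, Zone A 2 down=not, Smoke detector 2 is out=not → at least one input occurs → occurs.

Yes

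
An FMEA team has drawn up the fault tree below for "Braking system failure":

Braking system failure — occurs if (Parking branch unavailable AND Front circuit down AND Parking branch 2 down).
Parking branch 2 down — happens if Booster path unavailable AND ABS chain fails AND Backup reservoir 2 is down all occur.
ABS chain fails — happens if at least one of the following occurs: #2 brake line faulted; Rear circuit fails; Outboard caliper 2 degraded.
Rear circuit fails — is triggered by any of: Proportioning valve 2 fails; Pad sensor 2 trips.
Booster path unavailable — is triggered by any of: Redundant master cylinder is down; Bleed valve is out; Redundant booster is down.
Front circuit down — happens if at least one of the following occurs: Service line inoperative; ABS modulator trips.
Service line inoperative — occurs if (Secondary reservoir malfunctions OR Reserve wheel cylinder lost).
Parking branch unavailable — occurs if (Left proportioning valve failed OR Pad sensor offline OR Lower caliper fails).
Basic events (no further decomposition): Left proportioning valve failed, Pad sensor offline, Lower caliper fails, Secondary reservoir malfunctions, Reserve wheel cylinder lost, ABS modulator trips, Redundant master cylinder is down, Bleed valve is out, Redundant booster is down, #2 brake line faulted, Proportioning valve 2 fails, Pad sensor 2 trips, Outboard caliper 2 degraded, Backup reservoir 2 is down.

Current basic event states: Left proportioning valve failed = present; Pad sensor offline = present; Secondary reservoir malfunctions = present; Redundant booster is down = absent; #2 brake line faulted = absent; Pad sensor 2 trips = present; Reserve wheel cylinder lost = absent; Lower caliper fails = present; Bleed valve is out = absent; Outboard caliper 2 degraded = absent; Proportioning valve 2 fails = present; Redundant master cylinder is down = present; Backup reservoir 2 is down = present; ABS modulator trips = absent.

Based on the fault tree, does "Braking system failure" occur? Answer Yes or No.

Yes

Parking branch unavailable [OR]: Left proportioning valve failed=occurs, Pad sensor offline=occurs, Lower caliper fails=occurs → at least one input occurs → occurs.
Service line inoperative [OR]: Secondary reservoir malfunctions=occurs, Reserve wheel cylinder lost=not → at least one input occurs → occurs.
Front circuit down [OR]: Service line inoperative=occurs, ABS modulator trips=not → at least one input occurs → occurs.
Booster path unavailable [OR]: Redundant master cylinder is down=occurs, Bleed valve is out=not, Redundant booster is down=not → at least one input occurs → occurs.
Rear circuit fails [OR]: Proportioning valve 2 fails=occurs, Pad sensor 2 trips=occurs → at least one input occurs → occurs.
ABS chain fails [OR]: #2 brake line faulted=not, Rear circuit fails=occurs, Outboard caliper 2 degraded=not → at least one input occurs → occurs.
Parking branch 2 down [AND]: Booster path unavailable=occurs, ABS chain fails=occurs, Backup reservoir 2 is down=occurs → all inputs occur → occurs.
Braking system failure [AND]: Parking branch unavailable=occurs, Front circuit down=occurs, Parking branch 2 down=occurs → all inputs occur → occurs.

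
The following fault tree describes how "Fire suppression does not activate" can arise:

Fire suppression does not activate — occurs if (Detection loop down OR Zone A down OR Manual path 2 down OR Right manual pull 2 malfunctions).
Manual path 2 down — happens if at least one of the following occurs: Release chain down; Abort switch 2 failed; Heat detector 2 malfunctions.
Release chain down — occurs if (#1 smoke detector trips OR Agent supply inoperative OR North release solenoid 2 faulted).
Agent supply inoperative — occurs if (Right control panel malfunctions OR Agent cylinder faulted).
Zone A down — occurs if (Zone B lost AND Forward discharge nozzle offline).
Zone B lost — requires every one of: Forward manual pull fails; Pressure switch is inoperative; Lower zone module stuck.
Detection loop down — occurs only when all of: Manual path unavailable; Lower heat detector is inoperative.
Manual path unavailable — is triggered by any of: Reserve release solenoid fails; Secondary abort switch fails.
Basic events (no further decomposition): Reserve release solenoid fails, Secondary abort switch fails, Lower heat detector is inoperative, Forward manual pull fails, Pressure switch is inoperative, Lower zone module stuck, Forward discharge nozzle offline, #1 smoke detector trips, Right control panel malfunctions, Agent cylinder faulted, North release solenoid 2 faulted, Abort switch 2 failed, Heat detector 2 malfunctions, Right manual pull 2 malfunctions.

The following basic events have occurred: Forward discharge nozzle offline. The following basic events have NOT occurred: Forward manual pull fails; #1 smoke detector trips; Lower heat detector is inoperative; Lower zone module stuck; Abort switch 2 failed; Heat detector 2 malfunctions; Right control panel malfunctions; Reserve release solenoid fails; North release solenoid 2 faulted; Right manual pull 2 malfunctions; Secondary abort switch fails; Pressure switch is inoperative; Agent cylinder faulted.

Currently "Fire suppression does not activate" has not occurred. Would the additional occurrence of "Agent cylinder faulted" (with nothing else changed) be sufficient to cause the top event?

Counterfactual: set "Agent cylinder faulted" to occurred.
Manual path unavailable [OR]: Reserve release solenoid fails=not, Secondary abort switch fails=not → no input occurs → does not occur.
Detection loop down [AND]: Manual path unavailable=not, Lower heat detector is inoperative=not → not all inputs occur → does not occur.
Zone B lost [AND]: Forward manual pull fails=not, Pressure switch is inoperative=not, Lower zone module stuck=not → not all inputs occur → does not occur.
Zone A down [AND]: Zone B lost=not, Forward discharge nozzle offline=occurs → not all inputs occur → does not occur.
Agent supply inoperative [OR]: Right control panel malfunctions=not, Agent cylinder faulted=occurs → at least one input occurs → occurs.
Release chain down [OR]: #1 smoke detector trips=not, Agent supply inoperative=occurs, North release solenoid 2 faulted=not → at least one input occurs → occurs.
Manual path 2 down [OR]: Release chain down=occurs, Abort switch 2 failed=not, Heat detector 2 malfunctions=not → at least one input occurs → occurs.
Fire suppression does not activate [OR]: Detection loop down=not, Zone A down=not, Manual path 2 down=occurs, Right manual pull 2 malfunctions=not → at least one input occurs → occurs.

Yes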